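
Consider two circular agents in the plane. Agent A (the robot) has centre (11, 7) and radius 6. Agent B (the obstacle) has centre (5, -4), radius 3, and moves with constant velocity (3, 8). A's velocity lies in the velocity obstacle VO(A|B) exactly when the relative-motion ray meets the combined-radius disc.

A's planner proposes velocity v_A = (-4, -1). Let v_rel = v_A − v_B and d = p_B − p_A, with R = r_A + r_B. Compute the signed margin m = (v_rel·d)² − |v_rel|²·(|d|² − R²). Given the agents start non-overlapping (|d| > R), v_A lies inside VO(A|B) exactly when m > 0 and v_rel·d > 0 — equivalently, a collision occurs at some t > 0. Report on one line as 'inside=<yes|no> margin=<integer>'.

d = (-6, -11),  |d|² = 157;  R = 6+3 = 9,  c = 157−9² = 76
v_rel = (-7, -9),  |v_rel|² = 130;  v_rel·d = (-7)·(-6) + (-9)·(-11) = 141
130·t² − 282·t + 76 = 0  ⇒  m = 141² − 130·76 = 10001
m = 10001 > 0,  v_rel·d = 141 > 0  ⇒  inside

inside=yes margin=10001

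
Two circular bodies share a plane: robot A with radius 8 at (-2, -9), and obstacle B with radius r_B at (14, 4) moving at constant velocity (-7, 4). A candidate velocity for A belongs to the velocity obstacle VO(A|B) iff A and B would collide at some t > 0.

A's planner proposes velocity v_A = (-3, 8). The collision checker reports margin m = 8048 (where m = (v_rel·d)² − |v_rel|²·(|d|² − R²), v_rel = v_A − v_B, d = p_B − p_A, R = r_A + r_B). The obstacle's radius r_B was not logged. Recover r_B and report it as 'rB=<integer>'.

m = 8048
d = (16, 13);  v_rel = (4, 4),  |v_rel|² = 32
v_rel×d = (4)·(13) − (4)·(16) = -12
since m = R²·32 − (-12)²:  R² = (144 + 8048) / 32 = 256
R = √256 = 16  ⇒  r_B = 16 − 8 = 8

rB=8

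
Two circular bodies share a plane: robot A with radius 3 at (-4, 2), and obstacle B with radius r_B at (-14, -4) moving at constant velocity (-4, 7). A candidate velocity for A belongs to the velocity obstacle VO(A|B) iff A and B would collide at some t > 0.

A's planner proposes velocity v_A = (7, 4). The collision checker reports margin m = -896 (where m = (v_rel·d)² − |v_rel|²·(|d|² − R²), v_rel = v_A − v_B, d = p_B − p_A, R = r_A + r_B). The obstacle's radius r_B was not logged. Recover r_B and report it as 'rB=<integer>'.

m = -896
d = (-10, -6);  v_rel = (11, -3),  |v_rel|² = 130
v_rel×d = (11)·(-6) − (-3)·(-10) = -96
since m = R²·130 − (-96)²:  R² = (9216 + -896) / 130 = 64
R = √64 = 8  ⇒  r_B = 8 − 3 = 5

rB=5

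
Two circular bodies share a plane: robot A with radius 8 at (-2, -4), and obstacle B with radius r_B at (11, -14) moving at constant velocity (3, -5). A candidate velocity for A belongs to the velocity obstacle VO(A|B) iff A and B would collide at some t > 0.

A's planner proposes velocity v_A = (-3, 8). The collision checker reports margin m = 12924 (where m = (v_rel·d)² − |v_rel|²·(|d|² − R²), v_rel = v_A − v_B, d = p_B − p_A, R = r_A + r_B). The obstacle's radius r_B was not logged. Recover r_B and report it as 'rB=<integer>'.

m = 12924
d = (13, -10);  v_rel = (-6, 13),  |v_rel|² = 205
v_rel×d = (-6)·(-10) − (13)·(13) = -109
since m = R²·205 − (-109)²:  R² = (11881 + 12924) / 205 = 121
R = √121 = 11  ⇒  r_B = 11 − 8 = 3

rB=3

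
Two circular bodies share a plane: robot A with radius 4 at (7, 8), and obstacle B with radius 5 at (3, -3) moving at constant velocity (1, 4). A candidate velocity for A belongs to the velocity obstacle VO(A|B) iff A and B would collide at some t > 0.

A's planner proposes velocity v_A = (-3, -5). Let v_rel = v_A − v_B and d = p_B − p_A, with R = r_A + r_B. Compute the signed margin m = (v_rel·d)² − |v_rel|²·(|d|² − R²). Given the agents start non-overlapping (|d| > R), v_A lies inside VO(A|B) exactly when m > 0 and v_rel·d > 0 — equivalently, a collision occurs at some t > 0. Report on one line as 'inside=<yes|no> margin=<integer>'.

d = (-4, -11),  |d|² = 137;  R = 4+5 = 9,  c = 137−9² = 56
v_rel = (-4, -9),  |v_rel|² = 97;  v_rel·d = (-4)·(-4) + (-9)·(-11) = 115
97·t² − 230·t + 56 = 0  ⇒  m = 115² − 97·56 = 7793
m = 7793 > 0,  v_rel·d = 115 > 0  ⇒  inside

inside=yes margin=7793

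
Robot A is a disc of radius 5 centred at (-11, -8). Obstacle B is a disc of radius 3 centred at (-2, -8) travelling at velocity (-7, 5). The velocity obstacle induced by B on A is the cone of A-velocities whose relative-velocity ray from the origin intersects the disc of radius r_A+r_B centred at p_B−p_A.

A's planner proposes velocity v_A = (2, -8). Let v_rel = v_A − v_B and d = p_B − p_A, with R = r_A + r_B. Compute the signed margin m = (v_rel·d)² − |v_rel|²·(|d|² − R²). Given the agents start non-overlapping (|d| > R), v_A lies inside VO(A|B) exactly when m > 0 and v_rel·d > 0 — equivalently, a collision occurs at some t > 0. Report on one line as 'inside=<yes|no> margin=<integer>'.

d = (9, 0),  |d|² = 81;  R = 5+3 = 8,  c = 81−8² = 17
v_rel = (9, -13),  |v_rel|² = 250;  v_rel·d = (9)·(9) + (-13)·(0) = 81
250·t² − 162·t + 17 = 0  ⇒  m = 81² − 250·17 = 2311
m = 2311 > 0,  v_rel·d = 81 > 0  ⇒  inside

inside=yes margin=2311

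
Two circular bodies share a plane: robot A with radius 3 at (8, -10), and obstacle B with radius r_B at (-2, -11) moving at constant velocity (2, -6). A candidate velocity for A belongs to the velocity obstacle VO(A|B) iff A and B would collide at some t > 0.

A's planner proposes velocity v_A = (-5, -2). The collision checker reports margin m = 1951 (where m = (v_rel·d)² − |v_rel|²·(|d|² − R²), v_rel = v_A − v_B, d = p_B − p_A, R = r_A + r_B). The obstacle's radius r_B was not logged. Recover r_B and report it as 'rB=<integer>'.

m = 1951
d = (-10, -1);  v_rel = (-7, 4),  |v_rel|² = 65
v_rel×d = (-7)·(-1) − (4)·(-10) = 47
since m = R²·65 − 47²:  R² = (2209 + 1951) / 65 = 64
R = √64 = 8  ⇒  r_B = 8 − 3 = 5

rB=5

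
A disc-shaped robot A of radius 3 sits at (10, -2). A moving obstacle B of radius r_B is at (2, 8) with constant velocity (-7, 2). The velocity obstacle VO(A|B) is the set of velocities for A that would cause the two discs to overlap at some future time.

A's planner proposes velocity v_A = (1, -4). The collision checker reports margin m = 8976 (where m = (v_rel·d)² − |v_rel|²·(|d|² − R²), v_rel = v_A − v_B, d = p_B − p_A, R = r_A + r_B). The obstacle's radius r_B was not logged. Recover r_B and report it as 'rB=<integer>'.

m = 8976
d = (-8, 10);  v_rel = (8, -6),  |v_rel|² = 100
v_rel×d = (8)·(10) − (-6)·(-8) = 32
since m = R²·100 − 32²:  R² = (1024 + 8976) / 100 = 100
R = √100 = 10  ⇒  r_B = 10 − 3 = 7

rB=7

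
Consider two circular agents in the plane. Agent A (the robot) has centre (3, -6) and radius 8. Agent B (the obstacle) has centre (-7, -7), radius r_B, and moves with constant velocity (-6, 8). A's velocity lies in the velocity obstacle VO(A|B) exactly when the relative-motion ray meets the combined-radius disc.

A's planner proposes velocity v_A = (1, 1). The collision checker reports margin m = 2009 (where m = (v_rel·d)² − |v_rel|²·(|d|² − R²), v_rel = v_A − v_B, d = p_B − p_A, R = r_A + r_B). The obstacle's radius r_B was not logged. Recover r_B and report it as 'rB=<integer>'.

m = 2009
d = (-10, -1);  v_rel = (7, -7),  |v_rel|² = 98
v_rel×d = (7)·(-1) − (-7)·(-10) = -77
since m = R²·98 − (-77)²:  R² = (5929 + 2009) / 98 = 81
R = √81 = 9  ⇒  r_B = 9 − 8 = 1

rB=1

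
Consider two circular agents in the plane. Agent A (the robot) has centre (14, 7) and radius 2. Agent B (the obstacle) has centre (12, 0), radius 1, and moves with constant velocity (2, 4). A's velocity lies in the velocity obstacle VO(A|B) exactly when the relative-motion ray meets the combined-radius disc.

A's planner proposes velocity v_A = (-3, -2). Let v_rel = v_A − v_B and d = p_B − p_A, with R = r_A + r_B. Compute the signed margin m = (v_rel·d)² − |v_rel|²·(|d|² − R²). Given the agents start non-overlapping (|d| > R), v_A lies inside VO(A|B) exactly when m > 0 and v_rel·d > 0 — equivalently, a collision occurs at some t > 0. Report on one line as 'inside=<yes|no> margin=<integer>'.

d = (-2, -7),  |d|² = 53;  R = 2+1 = 3,  c = 53−3² = 44
v_rel = (-5, -6),  |v_rel|² = 61;  v_rel·d = (-5)·(-2) + (-6)·(-7) = 52
61·t² − 104·t + 44 = 0  ⇒  m = 52² − 61·44 = 20
m = 20 > 0,  v_rel·d = 52 > 0  ⇒  inside

inside=yes margin=20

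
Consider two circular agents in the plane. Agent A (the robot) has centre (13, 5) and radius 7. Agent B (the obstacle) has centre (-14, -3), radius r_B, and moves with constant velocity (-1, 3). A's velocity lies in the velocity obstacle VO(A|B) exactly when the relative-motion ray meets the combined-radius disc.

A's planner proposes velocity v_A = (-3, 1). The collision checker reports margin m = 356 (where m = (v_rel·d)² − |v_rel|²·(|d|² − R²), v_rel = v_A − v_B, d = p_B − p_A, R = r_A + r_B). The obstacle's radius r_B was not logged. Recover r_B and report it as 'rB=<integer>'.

m = 356
d = (-27, -8);  v_rel = (-2, -2),  |v_rel|² = 8
v_rel×d = (-2)·(-8) − (-2)·(-27) = -38
since m = R²·8 − (-38)²:  R² = (1444 + 356) / 8 = 225
R = √225 = 15  ⇒  r_B = 15 − 7 = 8

rB=8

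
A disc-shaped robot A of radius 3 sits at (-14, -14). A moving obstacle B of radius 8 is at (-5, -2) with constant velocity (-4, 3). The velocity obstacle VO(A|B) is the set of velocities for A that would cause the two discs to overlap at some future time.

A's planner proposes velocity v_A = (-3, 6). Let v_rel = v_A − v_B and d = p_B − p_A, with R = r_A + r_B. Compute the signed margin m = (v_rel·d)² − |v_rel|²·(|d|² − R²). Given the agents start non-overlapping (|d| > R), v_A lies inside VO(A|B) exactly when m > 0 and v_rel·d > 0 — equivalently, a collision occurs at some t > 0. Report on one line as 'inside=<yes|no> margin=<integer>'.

d = (9, 12),  |d|² = 225;  R = 3+8 = 11,  c = 225−11² = 104
v_rel = (1, 3),  |v_rel|² = 10;  v_rel·d = (1)·(9) + (3)·(12) = 45
10·t² − 90·t + 104 = 0  ⇒  m = 45² − 10·104 = 985
m = 985 > 0,  v_rel·d = 45 > 0  ⇒  inside

inside=yes margin=985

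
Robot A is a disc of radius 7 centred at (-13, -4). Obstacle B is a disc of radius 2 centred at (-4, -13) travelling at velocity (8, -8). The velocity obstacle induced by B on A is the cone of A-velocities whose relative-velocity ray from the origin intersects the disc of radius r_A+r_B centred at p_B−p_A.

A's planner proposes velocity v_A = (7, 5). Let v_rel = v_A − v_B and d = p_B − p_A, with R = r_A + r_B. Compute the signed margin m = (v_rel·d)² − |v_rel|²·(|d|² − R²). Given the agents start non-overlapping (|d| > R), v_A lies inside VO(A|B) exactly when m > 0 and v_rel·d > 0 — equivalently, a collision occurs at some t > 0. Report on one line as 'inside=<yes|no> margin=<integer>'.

d = (9, -9),  |d|² = 162;  R = 7+2 = 9,  c = 162−9² = 81
v_rel = (-1, 13),  |v_rel|² = 170;  v_rel·d = (-1)·(9) + (13)·(-9) = -126
170·t² + 252·t + 81 = 0  ⇒  m = (-126)² − 170·81 = 2106
m = 2106 > 0,  v_rel·d = -126 < 0  ⇒  outside

inside=no margin=2106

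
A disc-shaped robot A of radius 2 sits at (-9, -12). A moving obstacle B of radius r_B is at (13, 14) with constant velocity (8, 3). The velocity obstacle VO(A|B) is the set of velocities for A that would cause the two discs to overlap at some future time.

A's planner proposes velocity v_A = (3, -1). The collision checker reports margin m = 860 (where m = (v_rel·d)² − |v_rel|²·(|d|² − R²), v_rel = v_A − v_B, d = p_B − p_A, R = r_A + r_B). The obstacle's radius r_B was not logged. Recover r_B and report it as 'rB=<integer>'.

m = 860
d = (22, 26);  v_rel = (-5, -4),  |v_rel|² = 41
v_rel×d = (-5)·(26) − (-4)·(22) = -42
since m = R²·41 − (-42)²:  R² = (1764 + 860) / 41 = 64
R = √64 = 8  ⇒  r_B = 8 − 2 = 6

rB=6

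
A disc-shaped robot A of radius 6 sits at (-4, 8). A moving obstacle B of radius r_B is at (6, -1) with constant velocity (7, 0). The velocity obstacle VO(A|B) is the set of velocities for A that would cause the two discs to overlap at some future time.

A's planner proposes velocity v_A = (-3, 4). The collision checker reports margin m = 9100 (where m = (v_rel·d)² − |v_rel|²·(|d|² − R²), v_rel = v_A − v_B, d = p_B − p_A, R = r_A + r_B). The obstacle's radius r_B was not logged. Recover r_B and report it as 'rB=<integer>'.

m = 9100
d = (10, -9);  v_rel = (-10, 4),  |v_rel|² = 116
v_rel×d = (-10)·(-9) − (4)·(10) = 50
since m = R²·116 − 50²:  R² = (2500 + 9100) / 116 = 100
R = √100 = 10  ⇒  r_B = 10 − 6 = 4

rB=4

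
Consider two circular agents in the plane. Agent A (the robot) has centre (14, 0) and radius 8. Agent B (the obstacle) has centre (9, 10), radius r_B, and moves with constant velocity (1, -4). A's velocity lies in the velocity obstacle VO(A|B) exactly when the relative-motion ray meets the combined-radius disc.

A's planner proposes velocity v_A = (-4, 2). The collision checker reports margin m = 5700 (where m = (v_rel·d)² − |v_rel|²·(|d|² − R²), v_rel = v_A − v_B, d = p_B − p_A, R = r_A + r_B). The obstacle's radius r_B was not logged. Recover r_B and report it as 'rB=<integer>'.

m = 5700
d = (-5, 10);  v_rel = (-5, 6),  |v_rel|² = 61
v_rel×d = (-5)·(10) − (6)·(-5) = -20
since m = R²·61 − (-20)²:  R² = (400 + 5700) / 61 = 100
R = √100 = 10  ⇒  r_B = 10 − 8 = 2

rB=2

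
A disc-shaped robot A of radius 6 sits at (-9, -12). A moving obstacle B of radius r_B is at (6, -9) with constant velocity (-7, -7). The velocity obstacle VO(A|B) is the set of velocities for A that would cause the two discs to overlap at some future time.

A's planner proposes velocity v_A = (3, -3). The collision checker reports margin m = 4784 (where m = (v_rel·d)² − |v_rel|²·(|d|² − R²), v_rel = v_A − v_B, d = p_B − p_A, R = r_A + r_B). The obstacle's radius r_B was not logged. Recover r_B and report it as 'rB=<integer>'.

m = 4784
d = (15, 3);  v_rel = (10, 4),  |v_rel|² = 116
v_rel×d = (10)·(3) − (4)·(15) = -30
since m = R²·116 − (-30)²:  R² = (900 + 4784) / 116 = 49
R = √49 = 7  ⇒  r_B = 7 − 6 = 1

rB=1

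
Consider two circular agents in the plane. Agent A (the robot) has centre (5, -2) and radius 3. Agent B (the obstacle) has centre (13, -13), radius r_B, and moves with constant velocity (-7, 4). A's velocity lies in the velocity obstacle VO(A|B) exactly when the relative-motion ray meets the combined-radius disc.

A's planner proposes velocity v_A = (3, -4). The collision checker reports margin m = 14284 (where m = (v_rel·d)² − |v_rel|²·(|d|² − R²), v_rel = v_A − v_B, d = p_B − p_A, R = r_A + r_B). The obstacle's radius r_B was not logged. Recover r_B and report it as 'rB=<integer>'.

m = 14284
d = (8, -11);  v_rel = (10, -8),  |v_rel|² = 164
v_rel×d = (10)·(-11) − (-8)·(8) = -46
since m = R²·164 − (-46)²:  R² = (2116 + 14284) / 164 = 100
R = √100 = 10  ⇒  r_B = 10 − 3 = 7

rB=7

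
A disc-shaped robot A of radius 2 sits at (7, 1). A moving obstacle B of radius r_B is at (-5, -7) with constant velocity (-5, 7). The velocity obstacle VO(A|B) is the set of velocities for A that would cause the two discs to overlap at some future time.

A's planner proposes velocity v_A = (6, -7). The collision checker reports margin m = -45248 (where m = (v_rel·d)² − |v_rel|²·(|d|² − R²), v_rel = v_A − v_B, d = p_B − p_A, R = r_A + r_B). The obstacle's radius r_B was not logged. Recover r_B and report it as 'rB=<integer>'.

m = -45248
d = (-12, -8);  v_rel = (11, -14),  |v_rel|² = 317
v_rel×d = (11)·(-8) − (-14)·(-12) = -256
since m = R²·317 − (-256)²:  R² = (65536 + -45248) / 317 = 64
R = √64 = 8  ⇒  r_B = 8 − 2 = 6

rB=6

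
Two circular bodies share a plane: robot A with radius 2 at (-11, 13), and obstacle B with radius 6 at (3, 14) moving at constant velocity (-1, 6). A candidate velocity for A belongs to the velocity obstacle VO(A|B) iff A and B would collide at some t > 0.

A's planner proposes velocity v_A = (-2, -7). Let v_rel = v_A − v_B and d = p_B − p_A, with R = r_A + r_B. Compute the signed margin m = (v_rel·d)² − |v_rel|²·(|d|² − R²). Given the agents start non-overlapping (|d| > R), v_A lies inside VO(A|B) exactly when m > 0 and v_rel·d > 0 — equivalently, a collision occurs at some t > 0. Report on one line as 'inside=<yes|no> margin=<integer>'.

d = (14, 1),  |d|² = 197;  R = 2+6 = 8,  c = 197−8² = 133
v_rel = (-1, -13),  |v_rel|² = 170;  v_rel·d = (-1)·(14) + (-13)·(1) = -27
170·t² + 54·t + 133 = 0  ⇒  m = (-27)² − 170·133 = -21881
m = -21881 < 0,  v_rel·d = -27 < 0  ⇒  outside

inside=no margin=-21881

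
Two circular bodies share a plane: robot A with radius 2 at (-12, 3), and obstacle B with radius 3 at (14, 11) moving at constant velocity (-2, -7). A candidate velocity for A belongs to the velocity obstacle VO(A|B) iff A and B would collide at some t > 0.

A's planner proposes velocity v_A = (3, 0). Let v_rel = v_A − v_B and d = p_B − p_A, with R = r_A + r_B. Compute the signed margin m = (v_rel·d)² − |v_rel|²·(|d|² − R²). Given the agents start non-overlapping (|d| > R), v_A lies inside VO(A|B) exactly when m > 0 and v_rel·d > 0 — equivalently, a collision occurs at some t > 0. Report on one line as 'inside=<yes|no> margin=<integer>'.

d = (26, 8),  |d|² = 740;  R = 2+3 = 5,  c = 740−5² = 715
v_rel = (5, 7),  |v_rel|² = 74;  v_rel·d = (5)·(26) + (7)·(8) = 186
74·t² − 372·t + 715 = 0  ⇒  m = 186² − 74·715 = -18314
m = -18314 < 0,  v_rel·d = 186 > 0  ⇒  outside

inside=no margin=-18314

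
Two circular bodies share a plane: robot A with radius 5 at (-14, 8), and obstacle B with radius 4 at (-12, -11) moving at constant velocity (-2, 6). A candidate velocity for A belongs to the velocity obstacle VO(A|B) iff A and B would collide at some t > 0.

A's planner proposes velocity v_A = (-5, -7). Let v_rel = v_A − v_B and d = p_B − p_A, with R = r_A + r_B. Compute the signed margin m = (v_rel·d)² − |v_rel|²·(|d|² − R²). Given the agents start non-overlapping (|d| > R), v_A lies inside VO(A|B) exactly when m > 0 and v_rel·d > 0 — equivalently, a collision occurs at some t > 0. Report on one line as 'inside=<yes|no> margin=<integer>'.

d = (2, -19),  |d|² = 365;  R = 5+4 = 9,  c = 365−9² = 284
v_rel = (-3, -13),  |v_rel|² = 178;  v_rel·d = (-3)·(2) + (-13)·(-19) = 241
178·t² − 482·t + 284 = 0  ⇒  m = 241² − 178·284 = 7529
m = 7529 > 0,  v_rel·d = 241 > 0  ⇒  inside

inside=yes margin=7529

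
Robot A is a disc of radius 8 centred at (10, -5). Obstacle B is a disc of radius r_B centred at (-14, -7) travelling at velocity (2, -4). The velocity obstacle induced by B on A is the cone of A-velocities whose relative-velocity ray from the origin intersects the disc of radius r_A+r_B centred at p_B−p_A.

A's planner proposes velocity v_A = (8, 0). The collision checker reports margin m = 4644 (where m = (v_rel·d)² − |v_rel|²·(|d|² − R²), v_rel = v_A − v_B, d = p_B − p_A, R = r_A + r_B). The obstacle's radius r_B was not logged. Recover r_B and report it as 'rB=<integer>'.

m = 4644
d = (-24, -2);  v_rel = (6, 4),  |v_rel|² = 52
v_rel×d = (6)·(-2) − (4)·(-24) = 84
since m = R²·52 − 84²:  R² = (7056 + 4644) / 52 = 225
R = √225 = 15  ⇒  r_B = 15 − 8 = 7

rB=7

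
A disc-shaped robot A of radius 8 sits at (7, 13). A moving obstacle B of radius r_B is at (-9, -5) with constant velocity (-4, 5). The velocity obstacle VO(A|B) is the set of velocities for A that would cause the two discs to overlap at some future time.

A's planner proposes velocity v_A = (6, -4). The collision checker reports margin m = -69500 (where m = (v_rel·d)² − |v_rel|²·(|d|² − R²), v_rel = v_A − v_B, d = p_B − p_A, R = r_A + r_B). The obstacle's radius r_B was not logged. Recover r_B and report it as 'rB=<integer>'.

m = -69500
d = (-16, -18);  v_rel = (10, -9),  |v_rel|² = 181
v_rel×d = (10)·(-18) − (-9)·(-16) = -324
since m = R²·181 − (-324)²:  R² = (104976 + -69500) / 181 = 196
R = √196 = 14  ⇒  r_B = 14 − 8 = 6

rB=6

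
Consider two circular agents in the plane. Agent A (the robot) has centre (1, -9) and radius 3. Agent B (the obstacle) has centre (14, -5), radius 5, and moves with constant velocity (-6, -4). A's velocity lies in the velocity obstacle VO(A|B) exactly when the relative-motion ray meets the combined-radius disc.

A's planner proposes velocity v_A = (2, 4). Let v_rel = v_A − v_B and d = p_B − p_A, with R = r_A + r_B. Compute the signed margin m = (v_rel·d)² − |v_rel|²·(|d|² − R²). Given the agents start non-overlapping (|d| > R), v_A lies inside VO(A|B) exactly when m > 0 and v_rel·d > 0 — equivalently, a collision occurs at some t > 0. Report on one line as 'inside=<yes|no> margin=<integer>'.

d = (13, 4),  |d|² = 185;  R = 3+5 = 8,  c = 185−8² = 121
v_rel = (8, 8),  |v_rel|² = 128;  v_rel·d = (8)·(13) + (8)·(4) = 136
128·t² − 272·t + 121 = 0  ⇒  m = 136² − 128·121 = 3008
m = 3008 > 0,  v_rel·d = 136 > 0  ⇒  inside

inside=yes margin=3008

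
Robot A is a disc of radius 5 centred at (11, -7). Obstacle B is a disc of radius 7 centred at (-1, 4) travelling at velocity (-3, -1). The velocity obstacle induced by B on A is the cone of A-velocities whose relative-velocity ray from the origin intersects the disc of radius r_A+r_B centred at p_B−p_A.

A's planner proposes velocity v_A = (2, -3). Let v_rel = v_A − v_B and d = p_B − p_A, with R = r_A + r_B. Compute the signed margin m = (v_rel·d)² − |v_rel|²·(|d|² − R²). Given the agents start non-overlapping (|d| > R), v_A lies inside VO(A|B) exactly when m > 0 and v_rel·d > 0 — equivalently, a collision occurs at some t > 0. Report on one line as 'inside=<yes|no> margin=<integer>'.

d = (-12, 11),  |d|² = 265;  R = 5+7 = 12,  c = 265−12² = 121
v_rel = (5, -2),  |v_rel|² = 29;  v_rel·d = (5)·(-12) + (-2)·(11) = -82
29·t² + 164·t + 121 = 0  ⇒  m = (-82)² − 29·121 = 3215
m = 3215 > 0,  v_rel·d = -82 < 0  ⇒  outside

inside=no margin=3215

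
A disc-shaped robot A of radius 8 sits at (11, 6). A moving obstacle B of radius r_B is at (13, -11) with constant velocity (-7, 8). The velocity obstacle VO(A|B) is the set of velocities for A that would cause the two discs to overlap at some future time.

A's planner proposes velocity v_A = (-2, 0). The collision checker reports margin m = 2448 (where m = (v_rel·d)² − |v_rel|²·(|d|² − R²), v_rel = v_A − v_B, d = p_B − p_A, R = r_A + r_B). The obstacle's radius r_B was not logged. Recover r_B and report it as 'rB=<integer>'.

m = 2448
d = (2, -17);  v_rel = (5, -8),  |v_rel|² = 89
v_rel×d = (5)·(-17) − (-8)·(2) = -69
since m = R²·89 − (-69)²:  R² = (4761 + 2448) / 89 = 81
R = √81 = 9  ⇒  r_B = 9 − 8 = 1

rB=1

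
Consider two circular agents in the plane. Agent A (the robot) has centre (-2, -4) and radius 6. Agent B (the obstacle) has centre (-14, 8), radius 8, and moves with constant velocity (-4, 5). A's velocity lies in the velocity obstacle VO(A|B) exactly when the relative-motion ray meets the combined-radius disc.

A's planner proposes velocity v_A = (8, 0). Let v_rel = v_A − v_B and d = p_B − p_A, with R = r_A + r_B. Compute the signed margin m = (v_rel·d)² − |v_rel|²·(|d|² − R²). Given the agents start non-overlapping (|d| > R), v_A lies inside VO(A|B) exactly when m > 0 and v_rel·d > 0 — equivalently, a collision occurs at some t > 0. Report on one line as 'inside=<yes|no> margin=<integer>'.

d = (-12, 12),  |d|² = 288;  R = 6+8 = 14,  c = 288−14² = 92
v_rel = (12, -5),  |v_rel|² = 169;  v_rel·d = (12)·(-12) + (-5)·(12) = -204
169·t² + 408·t + 92 = 0  ⇒  m = (-204)² − 169·92 = 26068
m = 26068 > 0,  v_rel·d = -204 < 0  ⇒  outside

inside=no margin=26068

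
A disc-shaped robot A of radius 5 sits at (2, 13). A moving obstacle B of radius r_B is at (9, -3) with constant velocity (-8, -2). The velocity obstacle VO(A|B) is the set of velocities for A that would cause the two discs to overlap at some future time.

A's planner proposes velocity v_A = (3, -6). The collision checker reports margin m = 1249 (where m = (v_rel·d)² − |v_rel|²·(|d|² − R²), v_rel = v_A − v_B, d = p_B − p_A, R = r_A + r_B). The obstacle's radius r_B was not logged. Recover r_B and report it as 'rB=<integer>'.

m = 1249
d = (7, -16);  v_rel = (11, -4),  |v_rel|² = 137
v_rel×d = (11)·(-16) − (-4)·(7) = -148
since m = R²·137 − (-148)²:  R² = (21904 + 1249) / 137 = 169
R = √169 = 13  ⇒  r_B = 13 − 5 = 8

rB=8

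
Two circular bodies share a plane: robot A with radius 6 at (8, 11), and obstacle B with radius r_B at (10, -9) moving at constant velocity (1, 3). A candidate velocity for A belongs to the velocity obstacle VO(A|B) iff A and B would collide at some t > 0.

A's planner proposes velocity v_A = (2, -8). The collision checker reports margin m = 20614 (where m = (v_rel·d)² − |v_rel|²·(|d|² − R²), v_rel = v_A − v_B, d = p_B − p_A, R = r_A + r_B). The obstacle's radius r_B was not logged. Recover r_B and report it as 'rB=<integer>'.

m = 20614
d = (2, -20);  v_rel = (1, -11),  |v_rel|² = 122
v_rel×d = (1)·(-20) − (-11)·(2) = 2
since m = R²·122 − 2²:  R² = (4 + 20614) / 122 = 169
R = √169 = 13  ⇒  r_B = 13 − 6 = 7

rB=7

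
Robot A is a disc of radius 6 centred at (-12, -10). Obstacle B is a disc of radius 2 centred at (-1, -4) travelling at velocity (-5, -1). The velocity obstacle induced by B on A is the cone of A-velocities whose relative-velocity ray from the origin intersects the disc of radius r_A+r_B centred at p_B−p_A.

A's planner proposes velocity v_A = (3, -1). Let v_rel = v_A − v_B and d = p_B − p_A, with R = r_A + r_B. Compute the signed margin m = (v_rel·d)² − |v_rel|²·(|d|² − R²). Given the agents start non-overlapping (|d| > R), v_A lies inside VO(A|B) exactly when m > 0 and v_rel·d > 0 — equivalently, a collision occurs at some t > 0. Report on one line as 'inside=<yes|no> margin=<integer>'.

d = (11, 6),  |d|² = 157;  R = 6+2 = 8,  c = 157−8² = 93
v_rel = (8, 0),  |v_rel|² = 64;  v_rel·d = (8)·(11) + (0)·(6) = 88
64·t² − 176·t + 93 = 0  ⇒  m = 88² − 64·93 = 1792
m = 1792 > 0,  v_rel·d = 88 > 0  ⇒  inside

inside=yes margin=1792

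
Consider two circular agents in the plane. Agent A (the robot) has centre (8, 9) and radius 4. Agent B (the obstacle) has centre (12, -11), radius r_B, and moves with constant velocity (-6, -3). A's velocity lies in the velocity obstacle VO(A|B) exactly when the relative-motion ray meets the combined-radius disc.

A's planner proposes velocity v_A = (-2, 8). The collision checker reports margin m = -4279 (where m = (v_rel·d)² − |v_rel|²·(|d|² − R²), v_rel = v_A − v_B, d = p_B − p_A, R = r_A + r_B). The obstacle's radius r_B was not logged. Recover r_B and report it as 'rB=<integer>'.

m = -4279
d = (4, -20);  v_rel = (4, 11),  |v_rel|² = 137
v_rel×d = (4)·(-20) − (11)·(4) = -124
since m = R²·137 − (-124)²:  R² = (15376 + -4279) / 137 = 81
R = √81 = 9  ⇒  r_B = 9 − 4 = 5

rB=5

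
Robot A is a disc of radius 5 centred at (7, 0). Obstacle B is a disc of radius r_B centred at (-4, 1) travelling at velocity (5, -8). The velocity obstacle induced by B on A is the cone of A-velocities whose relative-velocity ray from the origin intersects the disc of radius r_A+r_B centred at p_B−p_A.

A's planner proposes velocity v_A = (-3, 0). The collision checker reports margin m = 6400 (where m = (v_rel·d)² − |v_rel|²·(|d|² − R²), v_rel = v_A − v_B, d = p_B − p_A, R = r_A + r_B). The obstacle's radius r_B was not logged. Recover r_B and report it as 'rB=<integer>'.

m = 6400
d = (-11, 1);  v_rel = (-8, 8),  |v_rel|² = 128
v_rel×d = (-8)·(1) − (8)·(-11) = 80
since m = R²·128 − 80²:  R² = (6400 + 6400) / 128 = 100
R = √100 = 10  ⇒  r_B = 10 − 5 = 5

rB=5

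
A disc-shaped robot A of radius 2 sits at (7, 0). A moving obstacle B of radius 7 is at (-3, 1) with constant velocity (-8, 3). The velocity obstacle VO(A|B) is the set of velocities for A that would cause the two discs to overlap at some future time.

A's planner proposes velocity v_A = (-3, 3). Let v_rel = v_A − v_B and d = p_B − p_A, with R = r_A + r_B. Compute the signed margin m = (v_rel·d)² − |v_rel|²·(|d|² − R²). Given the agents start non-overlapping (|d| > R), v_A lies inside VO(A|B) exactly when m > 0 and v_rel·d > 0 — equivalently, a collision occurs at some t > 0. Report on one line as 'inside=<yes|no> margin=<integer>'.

d = (-10, 1),  |d|² = 101;  R = 2+7 = 9,  c = 101−9² = 20
v_rel = (5, 0),  |v_rel|² = 25;  v_rel·d = (5)·(-10) + (0)·(1) = -50
25·t² + 100·t + 20 = 0  ⇒  m = (-50)² − 25·20 = 2000
m = 2000 > 0,  v_rel·d = -50 < 0  ⇒  outside

inside=no margin=2000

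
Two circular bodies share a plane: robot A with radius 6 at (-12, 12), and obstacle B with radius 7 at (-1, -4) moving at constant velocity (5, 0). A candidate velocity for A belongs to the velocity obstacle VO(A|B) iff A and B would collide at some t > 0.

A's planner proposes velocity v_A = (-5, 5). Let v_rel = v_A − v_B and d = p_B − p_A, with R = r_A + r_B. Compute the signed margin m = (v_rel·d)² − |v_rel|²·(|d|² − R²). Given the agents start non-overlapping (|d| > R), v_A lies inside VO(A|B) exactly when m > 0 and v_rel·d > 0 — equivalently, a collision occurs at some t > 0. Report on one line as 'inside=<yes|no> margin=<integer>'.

d = (11, -16),  |d|² = 377;  R = 6+7 = 13,  c = 377−13² = 208
v_rel = (-10, 5),  |v_rel|² = 125;  v_rel·d = (-10)·(11) + (5)·(-16) = -190
125·t² + 380·t + 208 = 0  ⇒  m = (-190)² − 125·208 = 10100
m = 10100 > 0,  v_rel·d = -190 < 0  ⇒  outside

inside=no margin=10100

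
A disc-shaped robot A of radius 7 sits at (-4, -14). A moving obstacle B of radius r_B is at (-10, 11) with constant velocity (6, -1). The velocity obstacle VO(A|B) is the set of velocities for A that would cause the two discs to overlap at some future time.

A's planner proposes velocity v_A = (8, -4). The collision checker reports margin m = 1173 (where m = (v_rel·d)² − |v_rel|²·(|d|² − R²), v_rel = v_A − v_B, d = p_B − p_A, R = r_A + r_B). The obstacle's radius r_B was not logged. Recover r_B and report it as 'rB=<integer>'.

m = 1173
d = (-6, 25);  v_rel = (2, -3),  |v_rel|² = 13
v_rel×d = (2)·(25) − (-3)·(-6) = 32
since m = R²·13 − 32²:  R² = (1024 + 1173) / 13 = 169
R = √169 = 13  ⇒  r_B = 13 − 7 = 6

rB=6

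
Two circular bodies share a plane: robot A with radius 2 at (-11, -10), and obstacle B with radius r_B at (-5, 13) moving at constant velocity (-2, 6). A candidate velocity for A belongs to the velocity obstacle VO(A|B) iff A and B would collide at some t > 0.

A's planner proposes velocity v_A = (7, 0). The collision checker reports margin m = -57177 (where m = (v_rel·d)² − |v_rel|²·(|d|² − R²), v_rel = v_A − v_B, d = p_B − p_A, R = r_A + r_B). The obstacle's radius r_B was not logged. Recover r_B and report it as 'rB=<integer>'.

m = -57177
d = (6, 23);  v_rel = (9, -6),  |v_rel|² = 117
v_rel×d = (9)·(23) − (-6)·(6) = 243
since m = R²·117 − 243²:  R² = (59049 + -57177) / 117 = 16
R = √16 = 4  ⇒  r_B = 4 − 2 = 2

rB=2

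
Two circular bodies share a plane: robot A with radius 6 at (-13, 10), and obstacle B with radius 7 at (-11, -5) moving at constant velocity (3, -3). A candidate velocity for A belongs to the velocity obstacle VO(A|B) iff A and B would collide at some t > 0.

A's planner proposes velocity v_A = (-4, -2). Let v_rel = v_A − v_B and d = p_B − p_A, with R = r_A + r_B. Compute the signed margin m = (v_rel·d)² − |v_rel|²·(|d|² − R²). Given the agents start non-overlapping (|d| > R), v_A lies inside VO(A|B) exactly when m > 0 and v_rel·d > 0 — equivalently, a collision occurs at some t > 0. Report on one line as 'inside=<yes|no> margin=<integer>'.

d = (2, -15),  |d|² = 229;  R = 6+7 = 13,  c = 229−13² = 60
v_rel = (-7, 1),  |v_rel|² = 50;  v_rel·d = (-7)·(2) + (1)·(-15) = -29
50·t² + 58·t + 60 = 0  ⇒  m = (-29)² − 50·60 = -2159
m = -2159 < 0,  v_rel·d = -29 < 0  ⇒  outside

inside=no margin=-2159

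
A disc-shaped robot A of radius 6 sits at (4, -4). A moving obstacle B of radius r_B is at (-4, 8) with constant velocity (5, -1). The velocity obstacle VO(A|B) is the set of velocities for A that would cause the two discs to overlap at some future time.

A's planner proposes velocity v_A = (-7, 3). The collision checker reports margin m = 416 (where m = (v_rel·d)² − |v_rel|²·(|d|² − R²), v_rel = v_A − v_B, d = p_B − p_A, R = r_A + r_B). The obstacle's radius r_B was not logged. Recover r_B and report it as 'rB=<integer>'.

m = 416
d = (-8, 12);  v_rel = (-12, 4),  |v_rel|² = 160
v_rel×d = (-12)·(12) − (4)·(-8) = -112
since m = R²·160 − (-112)²:  R² = (12544 + 416) / 160 = 81
R = √81 = 9  ⇒  r_B = 9 − 6 = 3

rB=3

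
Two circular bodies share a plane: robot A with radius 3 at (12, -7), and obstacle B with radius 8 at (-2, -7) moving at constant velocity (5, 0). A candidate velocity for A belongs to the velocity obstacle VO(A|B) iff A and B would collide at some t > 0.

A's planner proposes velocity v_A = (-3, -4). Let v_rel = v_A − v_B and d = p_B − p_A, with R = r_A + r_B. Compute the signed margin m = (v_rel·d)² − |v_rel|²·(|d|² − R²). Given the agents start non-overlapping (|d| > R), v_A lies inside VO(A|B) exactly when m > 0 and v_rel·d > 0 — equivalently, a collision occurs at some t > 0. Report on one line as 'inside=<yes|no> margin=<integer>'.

d = (-14, 0),  |d|² = 196;  R = 3+8 = 11,  c = 196−11² = 75
v_rel = (-8, -4),  |v_rel|² = 80;  v_rel·d = (-8)·(-14) + (-4)·(0) = 112
80·t² − 224·t + 75 = 0  ⇒  m = 112² − 80·75 = 6544
m = 6544 > 0,  v_rel·d = 112 > 0  ⇒  inside

inside=yes margin=6544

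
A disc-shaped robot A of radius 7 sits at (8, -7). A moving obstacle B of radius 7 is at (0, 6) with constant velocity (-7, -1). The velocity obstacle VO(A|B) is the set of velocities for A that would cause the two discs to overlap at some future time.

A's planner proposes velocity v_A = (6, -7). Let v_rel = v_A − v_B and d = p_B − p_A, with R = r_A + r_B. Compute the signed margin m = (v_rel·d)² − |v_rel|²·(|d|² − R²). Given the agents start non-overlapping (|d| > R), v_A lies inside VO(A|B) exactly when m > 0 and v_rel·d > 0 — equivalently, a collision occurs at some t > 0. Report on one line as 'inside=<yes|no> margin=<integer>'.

d = (-8, 13),  |d|² = 233;  R = 7+7 = 14,  c = 233−14² = 37
v_rel = (13, -6),  |v_rel|² = 205;  v_rel·d = (13)·(-8) + (-6)·(13) = -182
205·t² + 364·t + 37 = 0  ⇒  m = (-182)² − 205·37 = 25539
m = 25539 > 0,  v_rel·d = -182 < 0  ⇒  outside

inside=no margin=25539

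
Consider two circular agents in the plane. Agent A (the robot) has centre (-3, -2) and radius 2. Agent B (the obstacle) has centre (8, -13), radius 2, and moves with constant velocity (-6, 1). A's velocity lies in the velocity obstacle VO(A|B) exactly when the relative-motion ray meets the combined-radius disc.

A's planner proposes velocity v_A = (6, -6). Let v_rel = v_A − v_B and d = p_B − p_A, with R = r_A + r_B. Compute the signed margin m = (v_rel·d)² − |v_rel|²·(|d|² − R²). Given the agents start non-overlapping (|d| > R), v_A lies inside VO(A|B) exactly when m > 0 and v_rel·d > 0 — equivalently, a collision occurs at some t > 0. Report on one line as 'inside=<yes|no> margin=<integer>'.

d = (11, -11),  |d|² = 242;  R = 2+2 = 4,  c = 242−4² = 226
v_rel = (12, -7),  |v_rel|² = 193;  v_rel·d = (12)·(11) + (-7)·(-11) = 209
193·t² − 418·t + 226 = 0  ⇒  m = 209² − 193·226 = 63
m = 63 > 0,  v_rel·d = 209 > 0  ⇒  inside

inside=yes margin=63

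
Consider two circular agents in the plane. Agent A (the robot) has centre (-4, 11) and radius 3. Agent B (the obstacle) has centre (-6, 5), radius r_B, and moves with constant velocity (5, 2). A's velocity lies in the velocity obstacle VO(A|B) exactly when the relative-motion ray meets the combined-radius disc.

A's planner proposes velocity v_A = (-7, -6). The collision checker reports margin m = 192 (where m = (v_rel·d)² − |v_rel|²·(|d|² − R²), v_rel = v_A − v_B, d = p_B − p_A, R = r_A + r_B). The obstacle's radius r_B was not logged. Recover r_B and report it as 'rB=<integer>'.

m = 192
d = (-2, -6);  v_rel = (-12, -8),  |v_rel|² = 208
v_rel×d = (-12)·(-6) − (-8)·(-2) = 56
since m = R²·208 − 56²:  R² = (3136 + 192) / 208 = 16
R = √16 = 4  ⇒  r_B = 4 − 3 = 1

rB=1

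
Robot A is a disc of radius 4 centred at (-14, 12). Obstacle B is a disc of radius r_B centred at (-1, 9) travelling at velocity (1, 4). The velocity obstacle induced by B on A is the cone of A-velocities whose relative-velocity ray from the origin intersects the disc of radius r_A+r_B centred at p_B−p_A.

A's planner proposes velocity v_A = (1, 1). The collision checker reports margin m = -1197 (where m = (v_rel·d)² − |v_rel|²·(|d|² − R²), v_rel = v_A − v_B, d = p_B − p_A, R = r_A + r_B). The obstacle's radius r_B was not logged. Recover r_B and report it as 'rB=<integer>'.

m = -1197
d = (13, -3);  v_rel = (0, -3),  |v_rel|² = 9
v_rel×d = (0)·(-3) − (-3)·(13) = 39
since m = R²·9 − 39²:  R² = (1521 + -1197) / 9 = 36
R = √36 = 6  ⇒  r_B = 6 − 4 = 2

rB=2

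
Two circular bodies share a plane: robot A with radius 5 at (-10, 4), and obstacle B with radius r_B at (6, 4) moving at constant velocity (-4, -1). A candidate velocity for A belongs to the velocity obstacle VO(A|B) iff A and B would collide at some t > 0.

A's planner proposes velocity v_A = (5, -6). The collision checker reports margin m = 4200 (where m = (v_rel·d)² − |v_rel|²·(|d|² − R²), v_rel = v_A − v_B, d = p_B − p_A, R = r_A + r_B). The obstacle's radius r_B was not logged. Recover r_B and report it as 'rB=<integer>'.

m = 4200
d = (16, 0);  v_rel = (9, -5),  |v_rel|² = 106
v_rel×d = (9)·(0) − (-5)·(16) = 80
since m = R²·106 − 80²:  R² = (6400 + 4200) / 106 = 100
R = √100 = 10  ⇒  r_B = 10 − 5 = 5

rB=5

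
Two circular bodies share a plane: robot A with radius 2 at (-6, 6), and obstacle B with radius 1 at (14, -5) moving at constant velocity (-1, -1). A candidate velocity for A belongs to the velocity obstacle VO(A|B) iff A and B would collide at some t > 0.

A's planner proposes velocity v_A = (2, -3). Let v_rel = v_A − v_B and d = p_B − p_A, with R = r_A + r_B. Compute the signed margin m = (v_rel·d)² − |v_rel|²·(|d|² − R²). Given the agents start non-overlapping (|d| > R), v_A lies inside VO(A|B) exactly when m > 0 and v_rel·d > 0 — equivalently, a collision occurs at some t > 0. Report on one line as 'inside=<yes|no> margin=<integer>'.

d = (20, -11),  |d|² = 521;  R = 2+1 = 3,  c = 521−3² = 512
v_rel = (3, -2),  |v_rel|² = 13;  v_rel·d = (3)·(20) + (-2)·(-11) = 82
13·t² − 164·t + 512 = 0  ⇒  m = 82² − 13·512 = 68
m = 68 > 0,  v_rel·d = 82 > 0  ⇒  inside

inside=yes margin=68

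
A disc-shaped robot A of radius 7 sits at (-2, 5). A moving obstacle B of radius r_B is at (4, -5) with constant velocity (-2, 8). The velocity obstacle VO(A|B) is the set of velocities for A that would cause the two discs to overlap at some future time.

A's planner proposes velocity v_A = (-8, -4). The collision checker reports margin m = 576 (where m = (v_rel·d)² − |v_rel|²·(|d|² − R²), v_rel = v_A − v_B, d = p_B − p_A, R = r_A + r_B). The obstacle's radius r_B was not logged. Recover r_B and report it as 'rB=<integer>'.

m = 576
d = (6, -10);  v_rel = (-6, -12),  |v_rel|² = 180
v_rel×d = (-6)·(-10) − (-12)·(6) = 132
since m = R²·180 − 132²:  R² = (17424 + 576) / 180 = 100
R = √100 = 10  ⇒  r_B = 10 − 7 = 3

rB=3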